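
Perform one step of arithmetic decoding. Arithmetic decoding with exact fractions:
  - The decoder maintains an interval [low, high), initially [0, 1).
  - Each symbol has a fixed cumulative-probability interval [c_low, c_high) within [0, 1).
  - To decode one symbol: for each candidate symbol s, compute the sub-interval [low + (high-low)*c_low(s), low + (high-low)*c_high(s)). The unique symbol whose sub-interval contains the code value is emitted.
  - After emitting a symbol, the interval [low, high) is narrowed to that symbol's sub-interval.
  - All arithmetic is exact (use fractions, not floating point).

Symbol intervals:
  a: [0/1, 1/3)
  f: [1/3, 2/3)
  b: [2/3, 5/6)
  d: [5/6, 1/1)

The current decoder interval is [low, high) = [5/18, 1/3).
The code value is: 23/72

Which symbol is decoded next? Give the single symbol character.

Answer: b

Derivation:
Interval width = high − low = 1/3 − 5/18 = 1/18
Scaled code = (code − low) / width = (23/72 − 5/18) / 1/18 = 3/4
  a: [0/1, 1/3) 
  f: [1/3, 2/3) 
  b: [2/3, 5/6) ← scaled code falls here ✓
  d: [5/6, 1/1) 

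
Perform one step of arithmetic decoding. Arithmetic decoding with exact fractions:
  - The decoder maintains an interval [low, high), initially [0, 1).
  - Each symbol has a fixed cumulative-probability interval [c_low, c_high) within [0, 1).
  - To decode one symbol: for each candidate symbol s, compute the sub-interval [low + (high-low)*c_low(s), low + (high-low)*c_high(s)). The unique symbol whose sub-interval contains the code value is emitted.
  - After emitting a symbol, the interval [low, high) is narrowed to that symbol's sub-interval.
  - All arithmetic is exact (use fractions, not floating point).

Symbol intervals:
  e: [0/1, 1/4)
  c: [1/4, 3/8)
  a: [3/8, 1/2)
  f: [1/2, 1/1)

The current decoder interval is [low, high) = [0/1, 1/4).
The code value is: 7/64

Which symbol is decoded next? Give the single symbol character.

Answer: a

Derivation:
Interval width = high − low = 1/4 − 0/1 = 1/4
Scaled code = (code − low) / width = (7/64 − 0/1) / 1/4 = 7/16
  e: [0/1, 1/4) 
  c: [1/4, 3/8) 
  a: [3/8, 1/2) ← scaled code falls here ✓
  f: [1/2, 1/1) 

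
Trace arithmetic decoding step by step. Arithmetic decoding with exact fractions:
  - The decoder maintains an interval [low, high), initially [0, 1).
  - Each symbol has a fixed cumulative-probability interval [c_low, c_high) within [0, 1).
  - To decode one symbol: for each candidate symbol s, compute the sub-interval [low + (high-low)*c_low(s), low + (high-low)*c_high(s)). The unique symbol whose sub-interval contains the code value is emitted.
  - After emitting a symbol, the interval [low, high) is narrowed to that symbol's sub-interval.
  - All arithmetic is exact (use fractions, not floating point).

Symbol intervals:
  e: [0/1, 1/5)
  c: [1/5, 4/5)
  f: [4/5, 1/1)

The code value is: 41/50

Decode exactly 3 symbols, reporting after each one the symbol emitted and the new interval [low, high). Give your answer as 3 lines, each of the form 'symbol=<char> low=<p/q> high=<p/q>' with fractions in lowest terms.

Answer: symbol=f low=4/5 high=1/1
symbol=e low=4/5 high=21/25
symbol=c low=101/125 high=104/125

Derivation:
Step 1: interval [0/1, 1/1), width = 1/1 - 0/1 = 1/1
  'e': [0/1 + 1/1*0/1, 0/1 + 1/1*1/5) = [0/1, 1/5)
  'c': [0/1 + 1/1*1/5, 0/1 + 1/1*4/5) = [1/5, 4/5)
  'f': [0/1 + 1/1*4/5, 0/1 + 1/1*1/1) = [4/5, 1/1) <- contains code 41/50
  emit 'f', narrow to [4/5, 1/1)
Step 2: interval [4/5, 1/1), width = 1/1 - 4/5 = 1/5
  'e': [4/5 + 1/5*0/1, 4/5 + 1/5*1/5) = [4/5, 21/25) <- contains code 41/50
  'c': [4/5 + 1/5*1/5, 4/5 + 1/5*4/5) = [21/25, 24/25)
  'f': [4/5 + 1/5*4/5, 4/5 + 1/5*1/1) = [24/25, 1/1)
  emit 'e', narrow to [4/5, 21/25)
Step 3: interval [4/5, 21/25), width = 21/25 - 4/5 = 1/25
  'e': [4/5 + 1/25*0/1, 4/5 + 1/25*1/5) = [4/5, 101/125)
  'c': [4/5 + 1/25*1/5, 4/5 + 1/25*4/5) = [101/125, 104/125) <- contains code 41/50
  'f': [4/5 + 1/25*4/5, 4/5 + 1/25*1/1) = [104/125, 21/25)
  emit 'c', narrow to [101/125, 104/125)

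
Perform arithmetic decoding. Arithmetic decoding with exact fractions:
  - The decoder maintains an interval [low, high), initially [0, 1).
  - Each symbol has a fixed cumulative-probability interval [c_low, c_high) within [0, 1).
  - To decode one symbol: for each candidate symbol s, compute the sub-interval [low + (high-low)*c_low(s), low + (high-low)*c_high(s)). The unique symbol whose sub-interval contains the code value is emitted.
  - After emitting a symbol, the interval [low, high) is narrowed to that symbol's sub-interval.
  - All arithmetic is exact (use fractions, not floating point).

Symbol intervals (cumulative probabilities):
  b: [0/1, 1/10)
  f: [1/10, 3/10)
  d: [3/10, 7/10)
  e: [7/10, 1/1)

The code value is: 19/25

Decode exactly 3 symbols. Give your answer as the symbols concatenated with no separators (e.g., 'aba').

Answer: efd

Derivation:
Step 1: interval [0/1, 1/1), width = 1/1 - 0/1 = 1/1
  'b': [0/1 + 1/1*0/1, 0/1 + 1/1*1/10) = [0/1, 1/10)
  'f': [0/1 + 1/1*1/10, 0/1 + 1/1*3/10) = [1/10, 3/10)
  'd': [0/1 + 1/1*3/10, 0/1 + 1/1*7/10) = [3/10, 7/10)
  'e': [0/1 + 1/1*7/10, 0/1 + 1/1*1/1) = [7/10, 1/1) <- contains code 19/25
  emit 'e', narrow to [7/10, 1/1)
Step 2: interval [7/10, 1/1), width = 1/1 - 7/10 = 3/10
  'b': [7/10 + 3/10*0/1, 7/10 + 3/10*1/10) = [7/10, 73/100)
  'f': [7/10 + 3/10*1/10, 7/10 + 3/10*3/10) = [73/100, 79/100) <- contains code 19/25
  'd': [7/10 + 3/10*3/10, 7/10 + 3/10*7/10) = [79/100, 91/100)
  'e': [7/10 + 3/10*7/10, 7/10 + 3/10*1/1) = [91/100, 1/1)
  emit 'f', narrow to [73/100, 79/100)
Step 3: interval [73/100, 79/100), width = 79/100 - 73/100 = 3/50
  'b': [73/100 + 3/50*0/1, 73/100 + 3/50*1/10) = [73/100, 92/125)
  'f': [73/100 + 3/50*1/10, 73/100 + 3/50*3/10) = [92/125, 187/250)
  'd': [73/100 + 3/50*3/10, 73/100 + 3/50*7/10) = [187/250, 193/250) <- contains code 19/25
  'e': [73/100 + 3/50*7/10, 73/100 + 3/50*1/1) = [193/250, 79/100)
  emit 'd', narrow to [187/250, 193/250)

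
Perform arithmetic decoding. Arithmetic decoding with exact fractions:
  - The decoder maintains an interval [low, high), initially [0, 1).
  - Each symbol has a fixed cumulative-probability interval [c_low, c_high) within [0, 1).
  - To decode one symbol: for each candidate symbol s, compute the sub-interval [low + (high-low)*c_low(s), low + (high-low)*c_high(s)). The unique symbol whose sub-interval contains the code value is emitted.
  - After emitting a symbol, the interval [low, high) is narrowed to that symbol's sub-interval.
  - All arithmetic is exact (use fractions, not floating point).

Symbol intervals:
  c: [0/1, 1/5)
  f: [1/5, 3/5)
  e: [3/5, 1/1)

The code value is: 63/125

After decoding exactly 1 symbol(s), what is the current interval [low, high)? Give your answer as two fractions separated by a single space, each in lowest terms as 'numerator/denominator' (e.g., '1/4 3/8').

Step 1: interval [0/1, 1/1), width = 1/1 - 0/1 = 1/1
  'c': [0/1 + 1/1*0/1, 0/1 + 1/1*1/5) = [0/1, 1/5)
  'f': [0/1 + 1/1*1/5, 0/1 + 1/1*3/5) = [1/5, 3/5) <- contains code 63/125
  'e': [0/1 + 1/1*3/5, 0/1 + 1/1*1/1) = [3/5, 1/1)
  emit 'f', narrow to [1/5, 3/5)

Answer: 1/5 3/5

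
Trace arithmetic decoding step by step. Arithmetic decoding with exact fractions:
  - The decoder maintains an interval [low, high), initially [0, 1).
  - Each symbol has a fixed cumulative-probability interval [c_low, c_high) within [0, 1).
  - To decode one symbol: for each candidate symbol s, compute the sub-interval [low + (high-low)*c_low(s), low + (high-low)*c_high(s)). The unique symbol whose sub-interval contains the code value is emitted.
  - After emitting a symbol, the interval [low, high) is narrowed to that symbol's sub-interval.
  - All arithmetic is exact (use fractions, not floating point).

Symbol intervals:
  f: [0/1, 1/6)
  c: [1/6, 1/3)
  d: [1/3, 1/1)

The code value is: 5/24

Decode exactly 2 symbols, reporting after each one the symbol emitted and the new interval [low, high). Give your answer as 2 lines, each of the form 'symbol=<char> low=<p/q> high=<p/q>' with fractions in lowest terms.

Answer: symbol=c low=1/6 high=1/3
symbol=c low=7/36 high=2/9

Derivation:
Step 1: interval [0/1, 1/1), width = 1/1 - 0/1 = 1/1
  'f': [0/1 + 1/1*0/1, 0/1 + 1/1*1/6) = [0/1, 1/6)
  'c': [0/1 + 1/1*1/6, 0/1 + 1/1*1/3) = [1/6, 1/3) <- contains code 5/24
  'd': [0/1 + 1/1*1/3, 0/1 + 1/1*1/1) = [1/3, 1/1)
  emit 'c', narrow to [1/6, 1/3)
Step 2: interval [1/6, 1/3), width = 1/3 - 1/6 = 1/6
  'f': [1/6 + 1/6*0/1, 1/6 + 1/6*1/6) = [1/6, 7/36)
  'c': [1/6 + 1/6*1/6, 1/6 + 1/6*1/3) = [7/36, 2/9) <- contains code 5/24
  'd': [1/6 + 1/6*1/3, 1/6 + 1/6*1/1) = [2/9, 1/3)
  emit 'c', narrow to [7/36, 2/9)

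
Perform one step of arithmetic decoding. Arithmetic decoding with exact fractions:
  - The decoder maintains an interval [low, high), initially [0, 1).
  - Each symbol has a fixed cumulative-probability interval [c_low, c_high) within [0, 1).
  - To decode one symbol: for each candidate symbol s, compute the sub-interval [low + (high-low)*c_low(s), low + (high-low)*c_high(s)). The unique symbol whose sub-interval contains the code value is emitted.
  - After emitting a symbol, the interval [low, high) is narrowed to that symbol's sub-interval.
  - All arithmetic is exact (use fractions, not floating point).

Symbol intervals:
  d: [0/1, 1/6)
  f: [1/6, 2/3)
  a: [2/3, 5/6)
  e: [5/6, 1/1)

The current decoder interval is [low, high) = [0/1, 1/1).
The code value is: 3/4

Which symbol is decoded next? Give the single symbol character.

Interval width = high − low = 1/1 − 0/1 = 1/1
Scaled code = (code − low) / width = (3/4 − 0/1) / 1/1 = 3/4
  d: [0/1, 1/6) 
  f: [1/6, 2/3) 
  a: [2/3, 5/6) ← scaled code falls here ✓
  e: [5/6, 1/1) 

Answer: a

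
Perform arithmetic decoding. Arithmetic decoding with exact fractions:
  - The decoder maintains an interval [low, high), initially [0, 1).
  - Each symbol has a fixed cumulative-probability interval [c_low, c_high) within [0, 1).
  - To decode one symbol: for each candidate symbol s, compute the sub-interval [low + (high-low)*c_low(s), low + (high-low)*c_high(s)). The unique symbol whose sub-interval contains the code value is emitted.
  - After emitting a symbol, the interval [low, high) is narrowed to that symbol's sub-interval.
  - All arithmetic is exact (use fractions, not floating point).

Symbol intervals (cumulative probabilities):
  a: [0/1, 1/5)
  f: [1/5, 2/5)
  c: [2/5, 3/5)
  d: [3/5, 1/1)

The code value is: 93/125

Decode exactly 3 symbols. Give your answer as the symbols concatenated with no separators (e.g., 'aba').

Step 1: interval [0/1, 1/1), width = 1/1 - 0/1 = 1/1
  'a': [0/1 + 1/1*0/1, 0/1 + 1/1*1/5) = [0/1, 1/5)
  'f': [0/1 + 1/1*1/5, 0/1 + 1/1*2/5) = [1/5, 2/5)
  'c': [0/1 + 1/1*2/5, 0/1 + 1/1*3/5) = [2/5, 3/5)
  'd': [0/1 + 1/1*3/5, 0/1 + 1/1*1/1) = [3/5, 1/1) <- contains code 93/125
  emit 'd', narrow to [3/5, 1/1)
Step 2: interval [3/5, 1/1), width = 1/1 - 3/5 = 2/5
  'a': [3/5 + 2/5*0/1, 3/5 + 2/5*1/5) = [3/5, 17/25)
  'f': [3/5 + 2/5*1/5, 3/5 + 2/5*2/5) = [17/25, 19/25) <- contains code 93/125
  'c': [3/5 + 2/5*2/5, 3/5 + 2/5*3/5) = [19/25, 21/25)
  'd': [3/5 + 2/5*3/5, 3/5 + 2/5*1/1) = [21/25, 1/1)
  emit 'f', narrow to [17/25, 19/25)
Step 3: interval [17/25, 19/25), width = 19/25 - 17/25 = 2/25
  'a': [17/25 + 2/25*0/1, 17/25 + 2/25*1/5) = [17/25, 87/125)
  'f': [17/25 + 2/25*1/5, 17/25 + 2/25*2/5) = [87/125, 89/125)
  'c': [17/25 + 2/25*2/5, 17/25 + 2/25*3/5) = [89/125, 91/125)
  'd': [17/25 + 2/25*3/5, 17/25 + 2/25*1/1) = [91/125, 19/25) <- contains code 93/125
  emit 'd', narrow to [91/125, 19/25)

Answer: dfd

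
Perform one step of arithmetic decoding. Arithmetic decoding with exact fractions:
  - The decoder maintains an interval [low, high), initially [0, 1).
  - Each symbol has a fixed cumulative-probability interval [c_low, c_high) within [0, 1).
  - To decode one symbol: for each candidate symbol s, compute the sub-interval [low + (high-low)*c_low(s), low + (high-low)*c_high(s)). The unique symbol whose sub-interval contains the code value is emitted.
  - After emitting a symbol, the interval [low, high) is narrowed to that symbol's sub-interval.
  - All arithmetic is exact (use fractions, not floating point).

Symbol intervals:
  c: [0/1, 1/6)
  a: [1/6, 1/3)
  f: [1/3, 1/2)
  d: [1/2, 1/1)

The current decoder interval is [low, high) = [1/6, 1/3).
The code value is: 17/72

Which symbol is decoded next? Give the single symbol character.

Interval width = high − low = 1/3 − 1/6 = 1/6
Scaled code = (code − low) / width = (17/72 − 1/6) / 1/6 = 5/12
  c: [0/1, 1/6) 
  a: [1/6, 1/3) 
  f: [1/3, 1/2) ← scaled code falls here ✓
  d: [1/2, 1/1) 

Answer: f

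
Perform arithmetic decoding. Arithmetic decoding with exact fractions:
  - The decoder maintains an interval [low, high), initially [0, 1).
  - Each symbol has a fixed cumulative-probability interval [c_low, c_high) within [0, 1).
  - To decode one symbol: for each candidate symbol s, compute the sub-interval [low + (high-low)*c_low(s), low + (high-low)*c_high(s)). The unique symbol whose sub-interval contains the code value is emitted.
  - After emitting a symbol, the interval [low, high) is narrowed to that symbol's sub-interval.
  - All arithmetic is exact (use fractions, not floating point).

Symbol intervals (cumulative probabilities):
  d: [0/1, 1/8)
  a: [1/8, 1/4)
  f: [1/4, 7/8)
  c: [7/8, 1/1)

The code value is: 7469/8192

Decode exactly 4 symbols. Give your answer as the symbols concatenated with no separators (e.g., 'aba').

Answer: cfdf

Derivation:
Step 1: interval [0/1, 1/1), width = 1/1 - 0/1 = 1/1
  'd': [0/1 + 1/1*0/1, 0/1 + 1/1*1/8) = [0/1, 1/8)
  'a': [0/1 + 1/1*1/8, 0/1 + 1/1*1/4) = [1/8, 1/4)
  'f': [0/1 + 1/1*1/4, 0/1 + 1/1*7/8) = [1/4, 7/8)
  'c': [0/1 + 1/1*7/8, 0/1 + 1/1*1/1) = [7/8, 1/1) <- contains code 7469/8192
  emit 'c', narrow to [7/8, 1/1)
Step 2: interval [7/8, 1/1), width = 1/1 - 7/8 = 1/8
  'd': [7/8 + 1/8*0/1, 7/8 + 1/8*1/8) = [7/8, 57/64)
  'a': [7/8 + 1/8*1/8, 7/8 + 1/8*1/4) = [57/64, 29/32)
  'f': [7/8 + 1/8*1/4, 7/8 + 1/8*7/8) = [29/32, 63/64) <- contains code 7469/8192
  'c': [7/8 + 1/8*7/8, 7/8 + 1/8*1/1) = [63/64, 1/1)
  emit 'f', narrow to [29/32, 63/64)
Step 3: interval [29/32, 63/64), width = 63/64 - 29/32 = 5/64
  'd': [29/32 + 5/64*0/1, 29/32 + 5/64*1/8) = [29/32, 469/512) <- contains code 7469/8192
  'a': [29/32 + 5/64*1/8, 29/32 + 5/64*1/4) = [469/512, 237/256)
  'f': [29/32 + 5/64*1/4, 29/32 + 5/64*7/8) = [237/256, 499/512)
  'c': [29/32 + 5/64*7/8, 29/32 + 5/64*1/1) = [499/512, 63/64)
  emit 'd', narrow to [29/32, 469/512)
Step 4: interval [29/32, 469/512), width = 469/512 - 29/32 = 5/512
  'd': [29/32 + 5/512*0/1, 29/32 + 5/512*1/8) = [29/32, 3717/4096)
  'a': [29/32 + 5/512*1/8, 29/32 + 5/512*1/4) = [3717/4096, 1861/2048)
  'f': [29/32 + 5/512*1/4, 29/32 + 5/512*7/8) = [1861/2048, 3747/4096) <- contains code 7469/8192
  'c': [29/32 + 5/512*7/8, 29/32 + 5/512*1/1) = [3747/4096, 469/512)
  emit 'f', narrow to [1861/2048, 3747/4096)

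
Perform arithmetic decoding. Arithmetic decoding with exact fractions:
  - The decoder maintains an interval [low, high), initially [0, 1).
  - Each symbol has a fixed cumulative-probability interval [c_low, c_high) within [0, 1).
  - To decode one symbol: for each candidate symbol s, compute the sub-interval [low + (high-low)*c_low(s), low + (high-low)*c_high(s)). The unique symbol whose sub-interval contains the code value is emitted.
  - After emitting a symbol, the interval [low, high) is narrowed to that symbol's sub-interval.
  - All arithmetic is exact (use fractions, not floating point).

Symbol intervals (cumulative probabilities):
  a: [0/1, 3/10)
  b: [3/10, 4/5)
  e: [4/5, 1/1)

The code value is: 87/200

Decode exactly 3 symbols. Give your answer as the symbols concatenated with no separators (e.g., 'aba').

Answer: bae

Derivation:
Step 1: interval [0/1, 1/1), width = 1/1 - 0/1 = 1/1
  'a': [0/1 + 1/1*0/1, 0/1 + 1/1*3/10) = [0/1, 3/10)
  'b': [0/1 + 1/1*3/10, 0/1 + 1/1*4/5) = [3/10, 4/5) <- contains code 87/200
  'e': [0/1 + 1/1*4/5, 0/1 + 1/1*1/1) = [4/5, 1/1)
  emit 'b', narrow to [3/10, 4/5)
Step 2: interval [3/10, 4/5), width = 4/5 - 3/10 = 1/2
  'a': [3/10 + 1/2*0/1, 3/10 + 1/2*3/10) = [3/10, 9/20) <- contains code 87/200
  'b': [3/10 + 1/2*3/10, 3/10 + 1/2*4/5) = [9/20, 7/10)
  'e': [3/10 + 1/2*4/5, 3/10 + 1/2*1/1) = [7/10, 4/5)
  emit 'a', narrow to [3/10, 9/20)
Step 3: interval [3/10, 9/20), width = 9/20 - 3/10 = 3/20
  'a': [3/10 + 3/20*0/1, 3/10 + 3/20*3/10) = [3/10, 69/200)
  'b': [3/10 + 3/20*3/10, 3/10 + 3/20*4/5) = [69/200, 21/50)
  'e': [3/10 + 3/20*4/5, 3/10 + 3/20*1/1) = [21/50, 9/20) <- contains code 87/200
  emit 'e', narrow to [21/50, 9/20)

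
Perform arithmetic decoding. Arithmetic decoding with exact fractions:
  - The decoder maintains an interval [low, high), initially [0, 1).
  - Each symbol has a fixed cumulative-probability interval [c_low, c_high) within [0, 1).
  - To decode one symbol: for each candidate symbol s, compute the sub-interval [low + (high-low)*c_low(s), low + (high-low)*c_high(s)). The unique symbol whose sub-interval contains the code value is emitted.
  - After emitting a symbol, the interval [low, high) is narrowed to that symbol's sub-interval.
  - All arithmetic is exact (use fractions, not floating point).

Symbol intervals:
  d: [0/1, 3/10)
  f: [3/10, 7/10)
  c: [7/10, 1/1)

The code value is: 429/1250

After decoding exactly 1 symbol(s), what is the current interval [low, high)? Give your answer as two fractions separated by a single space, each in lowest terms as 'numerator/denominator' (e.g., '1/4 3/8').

Answer: 3/10 7/10

Derivation:
Step 1: interval [0/1, 1/1), width = 1/1 - 0/1 = 1/1
  'd': [0/1 + 1/1*0/1, 0/1 + 1/1*3/10) = [0/1, 3/10)
  'f': [0/1 + 1/1*3/10, 0/1 + 1/1*7/10) = [3/10, 7/10) <- contains code 429/1250
  'c': [0/1 + 1/1*7/10, 0/1 + 1/1*1/1) = [7/10, 1/1)
  emit 'f', narrow to [3/10, 7/10)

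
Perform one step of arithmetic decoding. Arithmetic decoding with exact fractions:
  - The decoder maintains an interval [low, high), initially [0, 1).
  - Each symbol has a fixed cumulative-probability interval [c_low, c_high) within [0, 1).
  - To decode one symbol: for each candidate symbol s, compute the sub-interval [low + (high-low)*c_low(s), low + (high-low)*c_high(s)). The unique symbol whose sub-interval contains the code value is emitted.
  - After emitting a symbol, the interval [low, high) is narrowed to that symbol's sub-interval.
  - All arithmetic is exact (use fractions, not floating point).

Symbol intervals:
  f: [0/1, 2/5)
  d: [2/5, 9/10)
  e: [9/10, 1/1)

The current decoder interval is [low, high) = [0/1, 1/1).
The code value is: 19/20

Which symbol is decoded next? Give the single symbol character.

Answer: e

Derivation:
Interval width = high − low = 1/1 − 0/1 = 1/1
Scaled code = (code − low) / width = (19/20 − 0/1) / 1/1 = 19/20
  f: [0/1, 2/5) 
  d: [2/5, 9/10) 
  e: [9/10, 1/1) ← scaled code falls here ✓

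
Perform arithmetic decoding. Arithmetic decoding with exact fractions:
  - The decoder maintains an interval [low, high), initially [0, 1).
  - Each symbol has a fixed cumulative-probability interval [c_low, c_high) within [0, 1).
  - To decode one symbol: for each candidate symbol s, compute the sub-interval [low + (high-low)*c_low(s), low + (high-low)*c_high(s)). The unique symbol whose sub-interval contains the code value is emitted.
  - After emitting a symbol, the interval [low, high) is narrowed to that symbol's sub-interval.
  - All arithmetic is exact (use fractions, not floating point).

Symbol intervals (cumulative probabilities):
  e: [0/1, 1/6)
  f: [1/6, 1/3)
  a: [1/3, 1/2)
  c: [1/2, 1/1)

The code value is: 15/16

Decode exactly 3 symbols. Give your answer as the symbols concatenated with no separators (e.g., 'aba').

Step 1: interval [0/1, 1/1), width = 1/1 - 0/1 = 1/1
  'e': [0/1 + 1/1*0/1, 0/1 + 1/1*1/6) = [0/1, 1/6)
  'f': [0/1 + 1/1*1/6, 0/1 + 1/1*1/3) = [1/6, 1/3)
  'a': [0/1 + 1/1*1/3, 0/1 + 1/1*1/2) = [1/3, 1/2)
  'c': [0/1 + 1/1*1/2, 0/1 + 1/1*1/1) = [1/2, 1/1) <- contains code 15/16
  emit 'c', narrow to [1/2, 1/1)
Step 2: interval [1/2, 1/1), width = 1/1 - 1/2 = 1/2
  'e': [1/2 + 1/2*0/1, 1/2 + 1/2*1/6) = [1/2, 7/12)
  'f': [1/2 + 1/2*1/6, 1/2 + 1/2*1/3) = [7/12, 2/3)
  'a': [1/2 + 1/2*1/3, 1/2 + 1/2*1/2) = [2/3, 3/4)
  'c': [1/2 + 1/2*1/2, 1/2 + 1/2*1/1) = [3/4, 1/1) <- contains code 15/16
  emit 'c', narrow to [3/4, 1/1)
Step 3: interval [3/4, 1/1), width = 1/1 - 3/4 = 1/4
  'e': [3/4 + 1/4*0/1, 3/4 + 1/4*1/6) = [3/4, 19/24)
  'f': [3/4 + 1/4*1/6, 3/4 + 1/4*1/3) = [19/24, 5/6)
  'a': [3/4 + 1/4*1/3, 3/4 + 1/4*1/2) = [5/6, 7/8)
  'c': [3/4 + 1/4*1/2, 3/4 + 1/4*1/1) = [7/8, 1/1) <- contains code 15/16
  emit 'c', narrow to [7/8, 1/1)

Answer: ccc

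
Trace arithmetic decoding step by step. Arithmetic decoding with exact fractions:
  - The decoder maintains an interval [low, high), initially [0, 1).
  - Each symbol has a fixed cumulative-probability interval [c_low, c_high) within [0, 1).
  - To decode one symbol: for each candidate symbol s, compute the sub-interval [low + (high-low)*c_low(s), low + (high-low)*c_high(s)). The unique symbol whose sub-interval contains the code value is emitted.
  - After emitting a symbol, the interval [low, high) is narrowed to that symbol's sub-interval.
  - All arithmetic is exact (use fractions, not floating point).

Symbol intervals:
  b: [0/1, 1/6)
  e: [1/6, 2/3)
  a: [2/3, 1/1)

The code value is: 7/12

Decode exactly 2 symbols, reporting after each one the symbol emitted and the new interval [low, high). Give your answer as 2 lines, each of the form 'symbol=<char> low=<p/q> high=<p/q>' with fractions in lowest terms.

Step 1: interval [0/1, 1/1), width = 1/1 - 0/1 = 1/1
  'b': [0/1 + 1/1*0/1, 0/1 + 1/1*1/6) = [0/1, 1/6)
  'e': [0/1 + 1/1*1/6, 0/1 + 1/1*2/3) = [1/6, 2/3) <- contains code 7/12
  'a': [0/1 + 1/1*2/3, 0/1 + 1/1*1/1) = [2/3, 1/1)
  emit 'e', narrow to [1/6, 2/3)
Step 2: interval [1/6, 2/3), width = 2/3 - 1/6 = 1/2
  'b': [1/6 + 1/2*0/1, 1/6 + 1/2*1/6) = [1/6, 1/4)
  'e': [1/6 + 1/2*1/6, 1/6 + 1/2*2/3) = [1/4, 1/2)
  'a': [1/6 + 1/2*2/3, 1/6 + 1/2*1/1) = [1/2, 2/3) <- contains code 7/12
  emit 'a', narrow to [1/2, 2/3)

Answer: symbol=e low=1/6 high=2/3
symbol=a low=1/2 high=2/3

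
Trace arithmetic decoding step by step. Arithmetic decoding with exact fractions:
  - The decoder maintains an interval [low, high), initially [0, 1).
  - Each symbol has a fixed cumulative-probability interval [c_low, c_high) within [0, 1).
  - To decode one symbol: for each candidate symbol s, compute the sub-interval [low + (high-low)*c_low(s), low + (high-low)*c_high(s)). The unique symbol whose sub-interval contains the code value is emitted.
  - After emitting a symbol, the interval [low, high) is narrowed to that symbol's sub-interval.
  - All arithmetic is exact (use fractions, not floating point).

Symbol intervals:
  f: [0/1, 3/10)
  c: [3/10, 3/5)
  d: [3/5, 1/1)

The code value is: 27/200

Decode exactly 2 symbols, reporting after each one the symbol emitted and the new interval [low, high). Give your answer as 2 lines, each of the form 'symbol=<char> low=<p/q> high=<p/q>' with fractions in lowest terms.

Step 1: interval [0/1, 1/1), width = 1/1 - 0/1 = 1/1
  'f': [0/1 + 1/1*0/1, 0/1 + 1/1*3/10) = [0/1, 3/10) <- contains code 27/200
  'c': [0/1 + 1/1*3/10, 0/1 + 1/1*3/5) = [3/10, 3/5)
  'd': [0/1 + 1/1*3/5, 0/1 + 1/1*1/1) = [3/5, 1/1)
  emit 'f', narrow to [0/1, 3/10)
Step 2: interval [0/1, 3/10), width = 3/10 - 0/1 = 3/10
  'f': [0/1 + 3/10*0/1, 0/1 + 3/10*3/10) = [0/1, 9/100)
  'c': [0/1 + 3/10*3/10, 0/1 + 3/10*3/5) = [9/100, 9/50) <- contains code 27/200
  'd': [0/1 + 3/10*3/5, 0/1 + 3/10*1/1) = [9/50, 3/10)
  emit 'c', narrow to [9/100, 9/50)

Answer: symbol=f low=0/1 high=3/10
symbol=c low=9/100 high=9/50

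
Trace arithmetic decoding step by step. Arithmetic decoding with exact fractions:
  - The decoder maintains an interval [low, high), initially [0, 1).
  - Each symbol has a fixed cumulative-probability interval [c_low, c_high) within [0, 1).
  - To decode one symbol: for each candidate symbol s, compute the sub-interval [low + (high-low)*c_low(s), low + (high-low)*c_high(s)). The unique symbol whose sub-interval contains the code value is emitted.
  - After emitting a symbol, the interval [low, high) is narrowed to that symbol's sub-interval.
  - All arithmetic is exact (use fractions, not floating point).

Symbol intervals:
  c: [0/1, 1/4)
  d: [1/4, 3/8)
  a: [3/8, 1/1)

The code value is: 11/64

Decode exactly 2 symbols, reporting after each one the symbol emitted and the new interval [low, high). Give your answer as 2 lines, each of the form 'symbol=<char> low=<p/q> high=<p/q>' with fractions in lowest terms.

Answer: symbol=c low=0/1 high=1/4
symbol=a low=3/32 high=1/4

Derivation:
Step 1: interval [0/1, 1/1), width = 1/1 - 0/1 = 1/1
  'c': [0/1 + 1/1*0/1, 0/1 + 1/1*1/4) = [0/1, 1/4) <- contains code 11/64
  'd': [0/1 + 1/1*1/4, 0/1 + 1/1*3/8) = [1/4, 3/8)
  'a': [0/1 + 1/1*3/8, 0/1 + 1/1*1/1) = [3/8, 1/1)
  emit 'c', narrow to [0/1, 1/4)
Step 2: interval [0/1, 1/4), width = 1/4 - 0/1 = 1/4
  'c': [0/1 + 1/4*0/1, 0/1 + 1/4*1/4) = [0/1, 1/16)
  'd': [0/1 + 1/4*1/4, 0/1 + 1/4*3/8) = [1/16, 3/32)
  'a': [0/1 + 1/4*3/8, 0/1 + 1/4*1/1) = [3/32, 1/4) <- contains code 11/64
  emit 'a', narrow to [3/32, 1/4)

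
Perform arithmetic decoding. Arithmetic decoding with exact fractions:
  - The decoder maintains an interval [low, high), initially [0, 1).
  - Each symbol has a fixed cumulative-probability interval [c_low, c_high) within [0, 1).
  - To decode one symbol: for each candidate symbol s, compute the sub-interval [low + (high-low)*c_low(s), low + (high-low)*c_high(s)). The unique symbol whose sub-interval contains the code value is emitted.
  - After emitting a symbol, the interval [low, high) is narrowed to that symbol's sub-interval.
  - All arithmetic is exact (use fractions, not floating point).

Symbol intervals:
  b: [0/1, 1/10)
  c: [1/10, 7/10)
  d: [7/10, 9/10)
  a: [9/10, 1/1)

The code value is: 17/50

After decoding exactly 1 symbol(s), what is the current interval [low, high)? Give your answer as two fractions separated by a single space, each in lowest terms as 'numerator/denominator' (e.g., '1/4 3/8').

Step 1: interval [0/1, 1/1), width = 1/1 - 0/1 = 1/1
  'b': [0/1 + 1/1*0/1, 0/1 + 1/1*1/10) = [0/1, 1/10)
  'c': [0/1 + 1/1*1/10, 0/1 + 1/1*7/10) = [1/10, 7/10) <- contains code 17/50
  'd': [0/1 + 1/1*7/10, 0/1 + 1/1*9/10) = [7/10, 9/10)
  'a': [0/1 + 1/1*9/10, 0/1 + 1/1*1/1) = [9/10, 1/1)
  emit 'c', narrow to [1/10, 7/10)

Answer: 1/10 7/10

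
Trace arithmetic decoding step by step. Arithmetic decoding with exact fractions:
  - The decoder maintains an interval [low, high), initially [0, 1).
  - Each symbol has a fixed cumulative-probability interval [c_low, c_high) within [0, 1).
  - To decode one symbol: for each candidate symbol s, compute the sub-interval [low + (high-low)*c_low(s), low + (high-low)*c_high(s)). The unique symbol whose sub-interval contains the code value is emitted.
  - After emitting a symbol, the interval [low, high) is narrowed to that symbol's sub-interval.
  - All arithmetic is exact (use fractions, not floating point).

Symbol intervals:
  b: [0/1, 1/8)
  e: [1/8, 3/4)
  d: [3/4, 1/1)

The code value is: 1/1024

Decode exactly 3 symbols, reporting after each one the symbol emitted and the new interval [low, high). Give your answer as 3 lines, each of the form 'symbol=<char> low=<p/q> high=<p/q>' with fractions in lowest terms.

Step 1: interval [0/1, 1/1), width = 1/1 - 0/1 = 1/1
  'b': [0/1 + 1/1*0/1, 0/1 + 1/1*1/8) = [0/1, 1/8) <- contains code 1/1024
  'e': [0/1 + 1/1*1/8, 0/1 + 1/1*3/4) = [1/8, 3/4)
  'd': [0/1 + 1/1*3/4, 0/1 + 1/1*1/1) = [3/4, 1/1)
  emit 'b', narrow to [0/1, 1/8)
Step 2: interval [0/1, 1/8), width = 1/8 - 0/1 = 1/8
  'b': [0/1 + 1/8*0/1, 0/1 + 1/8*1/8) = [0/1, 1/64) <- contains code 1/1024
  'e': [0/1 + 1/8*1/8, 0/1 + 1/8*3/4) = [1/64, 3/32)
  'd': [0/1 + 1/8*3/4, 0/1 + 1/8*1/1) = [3/32, 1/8)
  emit 'b', narrow to [0/1, 1/64)
Step 3: interval [0/1, 1/64), width = 1/64 - 0/1 = 1/64
  'b': [0/1 + 1/64*0/1, 0/1 + 1/64*1/8) = [0/1, 1/512) <- contains code 1/1024
  'e': [0/1 + 1/64*1/8, 0/1 + 1/64*3/4) = [1/512, 3/256)
  'd': [0/1 + 1/64*3/4, 0/1 + 1/64*1/1) = [3/256, 1/64)
  emit 'b', narrow to [0/1, 1/512)

Answer: symbol=b low=0/1 high=1/8
symbol=b low=0/1 high=1/64
symbol=b low=0/1 high=1/512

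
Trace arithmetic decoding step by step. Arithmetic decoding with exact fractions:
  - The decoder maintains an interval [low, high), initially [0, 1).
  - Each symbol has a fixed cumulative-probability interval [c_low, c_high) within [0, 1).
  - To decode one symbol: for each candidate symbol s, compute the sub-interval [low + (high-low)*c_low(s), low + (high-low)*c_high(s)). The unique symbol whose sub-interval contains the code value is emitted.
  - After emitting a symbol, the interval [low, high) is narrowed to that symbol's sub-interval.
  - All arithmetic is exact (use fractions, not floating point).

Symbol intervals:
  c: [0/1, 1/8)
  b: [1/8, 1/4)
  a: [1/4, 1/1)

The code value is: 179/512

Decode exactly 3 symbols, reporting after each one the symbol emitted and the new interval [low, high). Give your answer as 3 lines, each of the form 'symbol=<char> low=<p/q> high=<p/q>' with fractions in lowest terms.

Step 1: interval [0/1, 1/1), width = 1/1 - 0/1 = 1/1
  'c': [0/1 + 1/1*0/1, 0/1 + 1/1*1/8) = [0/1, 1/8)
  'b': [0/1 + 1/1*1/8, 0/1 + 1/1*1/4) = [1/8, 1/4)
  'a': [0/1 + 1/1*1/4, 0/1 + 1/1*1/1) = [1/4, 1/1) <- contains code 179/512
  emit 'a', narrow to [1/4, 1/1)
Step 2: interval [1/4, 1/1), width = 1/1 - 1/4 = 3/4
  'c': [1/4 + 3/4*0/1, 1/4 + 3/4*1/8) = [1/4, 11/32)
  'b': [1/4 + 3/4*1/8, 1/4 + 3/4*1/4) = [11/32, 7/16) <- contains code 179/512
  'a': [1/4 + 3/4*1/4, 1/4 + 3/4*1/1) = [7/16, 1/1)
  emit 'b', narrow to [11/32, 7/16)
Step 3: interval [11/32, 7/16), width = 7/16 - 11/32 = 3/32
  'c': [11/32 + 3/32*0/1, 11/32 + 3/32*1/8) = [11/32, 91/256) <- contains code 179/512
  'b': [11/32 + 3/32*1/8, 11/32 + 3/32*1/4) = [91/256, 47/128)
  'a': [11/32 + 3/32*1/4, 11/32 + 3/32*1/1) = [47/128, 7/16)
  emit 'c', narrow to [11/32, 91/256)

Answer: symbol=a low=1/4 high=1/1
symbol=b low=11/32 high=7/16
symbol=c low=11/32 high=91/256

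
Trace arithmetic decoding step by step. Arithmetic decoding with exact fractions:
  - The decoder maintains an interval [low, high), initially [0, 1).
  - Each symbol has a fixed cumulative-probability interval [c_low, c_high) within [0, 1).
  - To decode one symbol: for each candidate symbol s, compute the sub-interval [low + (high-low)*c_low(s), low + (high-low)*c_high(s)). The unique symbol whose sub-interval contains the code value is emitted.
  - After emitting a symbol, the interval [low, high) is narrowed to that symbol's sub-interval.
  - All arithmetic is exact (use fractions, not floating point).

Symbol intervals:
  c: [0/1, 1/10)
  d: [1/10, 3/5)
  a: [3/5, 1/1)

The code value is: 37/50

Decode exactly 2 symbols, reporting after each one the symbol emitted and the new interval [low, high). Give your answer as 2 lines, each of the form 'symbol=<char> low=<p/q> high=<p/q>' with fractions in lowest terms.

Answer: symbol=a low=3/5 high=1/1
symbol=d low=16/25 high=21/25

Derivation:
Step 1: interval [0/1, 1/1), width = 1/1 - 0/1 = 1/1
  'c': [0/1 + 1/1*0/1, 0/1 + 1/1*1/10) = [0/1, 1/10)
  'd': [0/1 + 1/1*1/10, 0/1 + 1/1*3/5) = [1/10, 3/5)
  'a': [0/1 + 1/1*3/5, 0/1 + 1/1*1/1) = [3/5, 1/1) <- contains code 37/50
  emit 'a', narrow to [3/5, 1/1)
Step 2: interval [3/5, 1/1), width = 1/1 - 3/5 = 2/5
  'c': [3/5 + 2/5*0/1, 3/5 + 2/5*1/10) = [3/5, 16/25)
  'd': [3/5 + 2/5*1/10, 3/5 + 2/5*3/5) = [16/25, 21/25) <- contains code 37/50
  'a': [3/5 + 2/5*3/5, 3/5 + 2/5*1/1) = [21/25, 1/1)
  emit 'd', narrow to [16/25, 21/25)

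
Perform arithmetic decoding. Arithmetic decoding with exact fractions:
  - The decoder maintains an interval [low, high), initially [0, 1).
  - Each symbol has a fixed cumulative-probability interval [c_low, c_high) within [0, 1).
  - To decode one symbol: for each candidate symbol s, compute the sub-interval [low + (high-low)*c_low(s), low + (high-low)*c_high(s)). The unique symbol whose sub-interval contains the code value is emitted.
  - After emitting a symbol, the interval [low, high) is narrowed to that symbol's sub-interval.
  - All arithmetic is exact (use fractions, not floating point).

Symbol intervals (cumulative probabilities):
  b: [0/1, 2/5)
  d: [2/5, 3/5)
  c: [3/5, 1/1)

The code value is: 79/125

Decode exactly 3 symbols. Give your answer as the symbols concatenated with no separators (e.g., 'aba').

Step 1: interval [0/1, 1/1), width = 1/1 - 0/1 = 1/1
  'b': [0/1 + 1/1*0/1, 0/1 + 1/1*2/5) = [0/1, 2/5)
  'd': [0/1 + 1/1*2/5, 0/1 + 1/1*3/5) = [2/5, 3/5)
  'c': [0/1 + 1/1*3/5, 0/1 + 1/1*1/1) = [3/5, 1/1) <- contains code 79/125
  emit 'c', narrow to [3/5, 1/1)
Step 2: interval [3/5, 1/1), width = 1/1 - 3/5 = 2/5
  'b': [3/5 + 2/5*0/1, 3/5 + 2/5*2/5) = [3/5, 19/25) <- contains code 79/125
  'd': [3/5 + 2/5*2/5, 3/5 + 2/5*3/5) = [19/25, 21/25)
  'c': [3/5 + 2/5*3/5, 3/5 + 2/5*1/1) = [21/25, 1/1)
  emit 'b', narrow to [3/5, 19/25)
Step 3: interval [3/5, 19/25), width = 19/25 - 3/5 = 4/25
  'b': [3/5 + 4/25*0/1, 3/5 + 4/25*2/5) = [3/5, 83/125) <- contains code 79/125
  'd': [3/5 + 4/25*2/5, 3/5 + 4/25*3/5) = [83/125, 87/125)
  'c': [3/5 + 4/25*3/5, 3/5 + 4/25*1/1) = [87/125, 19/25)
  emit 'b', narrow to [3/5, 83/125)

Answer: cbb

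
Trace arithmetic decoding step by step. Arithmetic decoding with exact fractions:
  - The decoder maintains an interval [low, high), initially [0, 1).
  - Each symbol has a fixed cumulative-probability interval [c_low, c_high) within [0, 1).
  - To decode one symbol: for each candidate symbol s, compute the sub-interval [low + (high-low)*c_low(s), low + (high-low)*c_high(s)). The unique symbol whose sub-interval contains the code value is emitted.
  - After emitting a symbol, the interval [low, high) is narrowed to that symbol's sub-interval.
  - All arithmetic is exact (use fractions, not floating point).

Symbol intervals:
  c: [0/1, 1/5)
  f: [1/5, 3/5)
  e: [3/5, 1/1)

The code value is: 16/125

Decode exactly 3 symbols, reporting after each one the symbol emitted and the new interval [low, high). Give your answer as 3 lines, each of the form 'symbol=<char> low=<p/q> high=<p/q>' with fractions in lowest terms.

Answer: symbol=c low=0/1 high=1/5
symbol=e low=3/25 high=1/5
symbol=c low=3/25 high=17/125

Derivation:
Step 1: interval [0/1, 1/1), width = 1/1 - 0/1 = 1/1
  'c': [0/1 + 1/1*0/1, 0/1 + 1/1*1/5) = [0/1, 1/5) <- contains code 16/125
  'f': [0/1 + 1/1*1/5, 0/1 + 1/1*3/5) = [1/5, 3/5)
  'e': [0/1 + 1/1*3/5, 0/1 + 1/1*1/1) = [3/5, 1/1)
  emit 'c', narrow to [0/1, 1/5)
Step 2: interval [0/1, 1/5), width = 1/5 - 0/1 = 1/5
  'c': [0/1 + 1/5*0/1, 0/1 + 1/5*1/5) = [0/1, 1/25)
  'f': [0/1 + 1/5*1/5, 0/1 + 1/5*3/5) = [1/25, 3/25)
  'e': [0/1 + 1/5*3/5, 0/1 + 1/5*1/1) = [3/25, 1/5) <- contains code 16/125
  emit 'e', narrow to [3/25, 1/5)
Step 3: interval [3/25, 1/5), width = 1/5 - 3/25 = 2/25
  'c': [3/25 + 2/25*0/1, 3/25 + 2/25*1/5) = [3/25, 17/125) <- contains code 16/125
  'f': [3/25 + 2/25*1/5, 3/25 + 2/25*3/5) = [17/125, 21/125)
  'e': [3/25 + 2/25*3/5, 3/25 + 2/25*1/1) = [21/125, 1/5)
  emit 'c', narrow to [3/25, 17/125)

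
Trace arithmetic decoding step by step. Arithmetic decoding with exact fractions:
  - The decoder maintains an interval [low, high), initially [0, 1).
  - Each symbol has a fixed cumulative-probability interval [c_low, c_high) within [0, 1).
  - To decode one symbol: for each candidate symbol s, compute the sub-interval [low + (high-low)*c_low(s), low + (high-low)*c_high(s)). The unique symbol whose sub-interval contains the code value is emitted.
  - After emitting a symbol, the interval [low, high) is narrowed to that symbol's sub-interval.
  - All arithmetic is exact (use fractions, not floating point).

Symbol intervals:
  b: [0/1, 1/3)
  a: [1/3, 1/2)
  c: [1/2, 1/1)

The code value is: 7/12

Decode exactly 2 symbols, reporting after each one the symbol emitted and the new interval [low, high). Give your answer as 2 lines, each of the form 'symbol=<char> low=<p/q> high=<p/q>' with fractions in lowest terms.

Step 1: interval [0/1, 1/1), width = 1/1 - 0/1 = 1/1
  'b': [0/1 + 1/1*0/1, 0/1 + 1/1*1/3) = [0/1, 1/3)
  'a': [0/1 + 1/1*1/3, 0/1 + 1/1*1/2) = [1/3, 1/2)
  'c': [0/1 + 1/1*1/2, 0/1 + 1/1*1/1) = [1/2, 1/1) <- contains code 7/12
  emit 'c', narrow to [1/2, 1/1)
Step 2: interval [1/2, 1/1), width = 1/1 - 1/2 = 1/2
  'b': [1/2 + 1/2*0/1, 1/2 + 1/2*1/3) = [1/2, 2/3) <- contains code 7/12
  'a': [1/2 + 1/2*1/3, 1/2 + 1/2*1/2) = [2/3, 3/4)
  'c': [1/2 + 1/2*1/2, 1/2 + 1/2*1/1) = [3/4, 1/1)
  emit 'b', narrow to [1/2, 2/3)

Answer: symbol=c low=1/2 high=1/1
symbol=b low=1/2 high=2/3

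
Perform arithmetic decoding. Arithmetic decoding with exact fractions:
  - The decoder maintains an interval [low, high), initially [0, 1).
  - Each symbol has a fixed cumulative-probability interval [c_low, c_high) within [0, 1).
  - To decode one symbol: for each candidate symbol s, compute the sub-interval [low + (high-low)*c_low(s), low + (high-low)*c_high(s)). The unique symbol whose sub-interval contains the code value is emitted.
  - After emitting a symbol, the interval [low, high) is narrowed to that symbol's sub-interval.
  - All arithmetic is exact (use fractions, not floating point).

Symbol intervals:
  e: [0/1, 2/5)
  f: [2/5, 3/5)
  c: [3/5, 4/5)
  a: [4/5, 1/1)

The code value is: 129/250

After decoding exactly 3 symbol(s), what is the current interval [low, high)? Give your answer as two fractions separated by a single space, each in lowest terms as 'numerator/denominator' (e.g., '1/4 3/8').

Step 1: interval [0/1, 1/1), width = 1/1 - 0/1 = 1/1
  'e': [0/1 + 1/1*0/1, 0/1 + 1/1*2/5) = [0/1, 2/5)
  'f': [0/1 + 1/1*2/5, 0/1 + 1/1*3/5) = [2/5, 3/5) <- contains code 129/250
  'c': [0/1 + 1/1*3/5, 0/1 + 1/1*4/5) = [3/5, 4/5)
  'a': [0/1 + 1/1*4/5, 0/1 + 1/1*1/1) = [4/5, 1/1)
  emit 'f', narrow to [2/5, 3/5)
Step 2: interval [2/5, 3/5), width = 3/5 - 2/5 = 1/5
  'e': [2/5 + 1/5*0/1, 2/5 + 1/5*2/5) = [2/5, 12/25)
  'f': [2/5 + 1/5*2/5, 2/5 + 1/5*3/5) = [12/25, 13/25) <- contains code 129/250
  'c': [2/5 + 1/5*3/5, 2/5 + 1/5*4/5) = [13/25, 14/25)
  'a': [2/5 + 1/5*4/5, 2/5 + 1/5*1/1) = [14/25, 3/5)
  emit 'f', narrow to [12/25, 13/25)
Step 3: interval [12/25, 13/25), width = 13/25 - 12/25 = 1/25
  'e': [12/25 + 1/25*0/1, 12/25 + 1/25*2/5) = [12/25, 62/125)
  'f': [12/25 + 1/25*2/5, 12/25 + 1/25*3/5) = [62/125, 63/125)
  'c': [12/25 + 1/25*3/5, 12/25 + 1/25*4/5) = [63/125, 64/125)
  'a': [12/25 + 1/25*4/5, 12/25 + 1/25*1/1) = [64/125, 13/25) <- contains code 129/250
  emit 'a', narrow to [64/125, 13/25)

Answer: 64/125 13/25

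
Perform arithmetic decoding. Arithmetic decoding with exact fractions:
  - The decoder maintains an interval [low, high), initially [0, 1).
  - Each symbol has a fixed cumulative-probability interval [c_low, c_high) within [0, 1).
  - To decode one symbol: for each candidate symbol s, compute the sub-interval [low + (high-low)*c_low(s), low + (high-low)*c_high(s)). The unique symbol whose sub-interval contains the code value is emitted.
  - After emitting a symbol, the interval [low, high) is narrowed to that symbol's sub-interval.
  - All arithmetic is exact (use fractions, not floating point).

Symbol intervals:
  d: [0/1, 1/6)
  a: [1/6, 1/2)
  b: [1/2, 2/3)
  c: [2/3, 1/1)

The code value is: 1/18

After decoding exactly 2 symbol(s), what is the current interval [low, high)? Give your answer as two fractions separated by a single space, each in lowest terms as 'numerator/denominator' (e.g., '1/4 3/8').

Answer: 1/36 1/12

Derivation:
Step 1: interval [0/1, 1/1), width = 1/1 - 0/1 = 1/1
  'd': [0/1 + 1/1*0/1, 0/1 + 1/1*1/6) = [0/1, 1/6) <- contains code 1/18
  'a': [0/1 + 1/1*1/6, 0/1 + 1/1*1/2) = [1/6, 1/2)
  'b': [0/1 + 1/1*1/2, 0/1 + 1/1*2/3) = [1/2, 2/3)
  'c': [0/1 + 1/1*2/3, 0/1 + 1/1*1/1) = [2/3, 1/1)
  emit 'd', narrow to [0/1, 1/6)
Step 2: interval [0/1, 1/6), width = 1/6 - 0/1 = 1/6
  'd': [0/1 + 1/6*0/1, 0/1 + 1/6*1/6) = [0/1, 1/36)
  'a': [0/1 + 1/6*1/6, 0/1 + 1/6*1/2) = [1/36, 1/12) <- contains code 1/18
  'b': [0/1 + 1/6*1/2, 0/1 + 1/6*2/3) = [1/12, 1/9)
  'c': [0/1 + 1/6*2/3, 0/1 + 1/6*1/1) = [1/9, 1/6)
  emit 'a', narrow to [1/36, 1/12)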